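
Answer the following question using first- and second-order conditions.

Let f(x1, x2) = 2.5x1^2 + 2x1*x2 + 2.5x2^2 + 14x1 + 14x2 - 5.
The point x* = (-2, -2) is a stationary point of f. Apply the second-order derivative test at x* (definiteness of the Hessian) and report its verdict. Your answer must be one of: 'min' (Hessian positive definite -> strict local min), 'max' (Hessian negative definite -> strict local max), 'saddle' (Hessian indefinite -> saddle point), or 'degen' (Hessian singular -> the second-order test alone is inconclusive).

Compute the Hessian H = grad^2 f:
  H = [[5, 2], [2, 5]]
Verify stationarity: grad f(x*) = H x* + g = (0, 0).
Eigenvalues of H: 3, 7.
Both eigenvalues > 0, so H is positive definite -> x* is a strict local min.

min


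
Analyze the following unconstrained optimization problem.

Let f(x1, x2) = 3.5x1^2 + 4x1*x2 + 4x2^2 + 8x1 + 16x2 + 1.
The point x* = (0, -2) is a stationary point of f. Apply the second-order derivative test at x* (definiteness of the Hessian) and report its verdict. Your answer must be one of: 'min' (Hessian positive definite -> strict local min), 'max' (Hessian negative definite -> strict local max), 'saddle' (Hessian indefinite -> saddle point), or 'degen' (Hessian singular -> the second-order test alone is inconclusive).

Compute the Hessian H = grad^2 f:
  H = [[7, 4], [4, 8]]
Verify stationarity: grad f(x*) = H x* + g = (0, 0).
Eigenvalues of H: 3.4689, 11.5311.
Both eigenvalues > 0, so H is positive definite -> x* is a strict local min.

min


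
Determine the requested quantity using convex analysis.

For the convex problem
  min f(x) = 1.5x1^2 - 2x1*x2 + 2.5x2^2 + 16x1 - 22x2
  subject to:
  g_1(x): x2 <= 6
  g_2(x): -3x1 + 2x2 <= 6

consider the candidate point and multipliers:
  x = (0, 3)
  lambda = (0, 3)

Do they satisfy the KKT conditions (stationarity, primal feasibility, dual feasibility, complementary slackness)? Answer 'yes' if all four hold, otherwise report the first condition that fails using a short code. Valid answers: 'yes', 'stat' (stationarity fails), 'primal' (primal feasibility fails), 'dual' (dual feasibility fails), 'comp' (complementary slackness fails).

Gradient of f: grad f(x) = Q x + c = (10, -7)
Constraint values g_i(x) = a_i^T x - b_i:
  g_1((0, 3)) = -3
  g_2((0, 3)) = 0
Stationarity residual: grad f(x) + sum_i lambda_i a_i = (1, -1)
  -> stationarity FAILS
Primal feasibility (all g_i <= 0): OK
Dual feasibility (all lambda_i >= 0): OK
Complementary slackness (lambda_i * g_i(x) = 0 for all i): OK

Verdict: the first failing condition is stationarity -> stat.

stat


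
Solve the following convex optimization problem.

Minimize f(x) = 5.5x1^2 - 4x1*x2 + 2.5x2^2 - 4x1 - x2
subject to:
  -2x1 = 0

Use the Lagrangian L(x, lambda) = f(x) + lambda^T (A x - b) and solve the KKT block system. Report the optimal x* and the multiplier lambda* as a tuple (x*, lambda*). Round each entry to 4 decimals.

Form the Lagrangian:
  L(x, lambda) = (1/2) x^T Q x + c^T x + lambda^T (A x - b)
Stationarity (grad_x L = 0): Q x + c + A^T lambda = 0.
Primal feasibility: A x = b.

This gives the KKT block system:
  [ Q   A^T ] [ x     ]   [-c ]
  [ A    0  ] [ lambda ] = [ b ]

Solving the linear system:
  x*      = (0, 0.2)
  lambda* = (-2.4)
  f(x*)   = -0.1

x* = (0, 0.2), lambda* = (-2.4)


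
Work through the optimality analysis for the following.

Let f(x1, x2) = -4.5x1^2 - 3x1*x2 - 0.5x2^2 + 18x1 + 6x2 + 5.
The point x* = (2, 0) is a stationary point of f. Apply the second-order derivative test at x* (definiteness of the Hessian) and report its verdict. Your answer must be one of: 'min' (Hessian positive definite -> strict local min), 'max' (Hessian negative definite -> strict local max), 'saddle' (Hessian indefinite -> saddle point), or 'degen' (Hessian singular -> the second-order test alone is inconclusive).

Compute the Hessian H = grad^2 f:
  H = [[-9, -3], [-3, -1]]
Verify stationarity: grad f(x*) = H x* + g = (0, 0).
Eigenvalues of H: -10, 0.
H has a zero eigenvalue (singular; negative semidefinite but not definite), so H is neither positive definite, negative definite, nor indefinite. The second-order test alone is inconclusive -> degen.
(Indeed, f is constant along the null direction of H through x*, so x* is not a strict local extremum.)

degen


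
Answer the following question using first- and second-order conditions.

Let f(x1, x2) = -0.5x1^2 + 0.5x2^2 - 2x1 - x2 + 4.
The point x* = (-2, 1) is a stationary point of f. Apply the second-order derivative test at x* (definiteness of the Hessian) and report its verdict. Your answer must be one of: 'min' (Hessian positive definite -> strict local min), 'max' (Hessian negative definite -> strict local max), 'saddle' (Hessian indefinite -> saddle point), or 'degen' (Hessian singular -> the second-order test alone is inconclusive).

Compute the Hessian H = grad^2 f:
  H = [[-1, 0], [0, 1]]
Verify stationarity: grad f(x*) = H x* + g = (0, 0).
Eigenvalues of H: -1, 1.
Eigenvalues have mixed signs, so H is indefinite -> x* is a saddle point.

saddle


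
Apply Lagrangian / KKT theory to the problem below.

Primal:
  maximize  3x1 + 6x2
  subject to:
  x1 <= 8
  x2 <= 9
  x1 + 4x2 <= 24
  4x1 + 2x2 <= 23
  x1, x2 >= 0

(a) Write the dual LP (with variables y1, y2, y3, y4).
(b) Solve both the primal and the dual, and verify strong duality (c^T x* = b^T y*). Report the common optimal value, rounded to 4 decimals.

The standard primal-dual pair for 'max c^T x s.t. A x <= b, x >= 0' is:
  Dual:  min b^T y  s.t.  A^T y >= c,  y >= 0.

So the dual LP is:
  minimize  8y1 + 9y2 + 24y3 + 23y4
  subject to:
    y1 + y3 + 4y4 >= 3
    y2 + 4y3 + 2y4 >= 6
    y1, y2, y3, y4 >= 0

Solving the primal: x* = (3.1429, 5.2143).
  primal value c^T x* = 40.7143.
Solving the dual: y* = (0, 0, 1.2857, 0.4286).
  dual value b^T y* = 40.7143.
Strong duality: c^T x* = b^T y*. Confirmed.

40.7143


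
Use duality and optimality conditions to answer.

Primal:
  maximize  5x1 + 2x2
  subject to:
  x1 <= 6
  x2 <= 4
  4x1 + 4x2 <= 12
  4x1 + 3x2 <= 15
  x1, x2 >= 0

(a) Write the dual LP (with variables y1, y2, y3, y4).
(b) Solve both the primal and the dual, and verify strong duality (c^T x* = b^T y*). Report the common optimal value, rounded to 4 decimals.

The standard primal-dual pair for 'max c^T x s.t. A x <= b, x >= 0' is:
  Dual:  min b^T y  s.t.  A^T y >= c,  y >= 0.

So the dual LP is:
  minimize  6y1 + 4y2 + 12y3 + 15y4
  subject to:
    y1 + 4y3 + 4y4 >= 5
    y2 + 4y3 + 3y4 >= 2
    y1, y2, y3, y4 >= 0

Solving the primal: x* = (3, 0).
  primal value c^T x* = 15.
Solving the dual: y* = (0, 0, 1.25, 0).
  dual value b^T y* = 15.
Strong duality: c^T x* = b^T y*. Confirmed.

15


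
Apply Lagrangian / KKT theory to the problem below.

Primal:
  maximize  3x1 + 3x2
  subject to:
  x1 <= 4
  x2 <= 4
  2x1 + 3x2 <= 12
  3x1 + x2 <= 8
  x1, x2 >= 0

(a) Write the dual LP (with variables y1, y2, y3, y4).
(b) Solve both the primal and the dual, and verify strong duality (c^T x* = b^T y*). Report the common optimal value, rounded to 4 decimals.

The standard primal-dual pair for 'max c^T x s.t. A x <= b, x >= 0' is:
  Dual:  min b^T y  s.t.  A^T y >= c,  y >= 0.

So the dual LP is:
  minimize  4y1 + 4y2 + 12y3 + 8y4
  subject to:
    y1 + 2y3 + 3y4 >= 3
    y2 + 3y3 + y4 >= 3
    y1, y2, y3, y4 >= 0

Solving the primal: x* = (1.7143, 2.8571).
  primal value c^T x* = 13.7143.
Solving the dual: y* = (0, 0, 0.8571, 0.4286).
  dual value b^T y* = 13.7143.
Strong duality: c^T x* = b^T y*. Confirmed.

13.7143


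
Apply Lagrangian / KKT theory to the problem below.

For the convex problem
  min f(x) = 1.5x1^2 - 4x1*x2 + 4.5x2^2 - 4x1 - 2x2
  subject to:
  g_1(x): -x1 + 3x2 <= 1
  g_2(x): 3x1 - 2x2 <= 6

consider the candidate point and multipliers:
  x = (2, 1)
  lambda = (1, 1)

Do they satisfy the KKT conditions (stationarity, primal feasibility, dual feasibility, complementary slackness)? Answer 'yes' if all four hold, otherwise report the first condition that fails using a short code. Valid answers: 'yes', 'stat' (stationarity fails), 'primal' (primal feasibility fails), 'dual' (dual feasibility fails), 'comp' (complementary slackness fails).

Gradient of f: grad f(x) = Q x + c = (-2, -1)
Constraint values g_i(x) = a_i^T x - b_i:
  g_1((2, 1)) = 0
  g_2((2, 1)) = -2
Stationarity residual: grad f(x) + sum_i lambda_i a_i = (0, 0)
  -> stationarity OK
Primal feasibility (all g_i <= 0): OK
Dual feasibility (all lambda_i >= 0): OK
Complementary slackness (lambda_i * g_i(x) = 0 for all i): FAILS

Verdict: the first failing condition is complementary_slackness -> comp.

comp


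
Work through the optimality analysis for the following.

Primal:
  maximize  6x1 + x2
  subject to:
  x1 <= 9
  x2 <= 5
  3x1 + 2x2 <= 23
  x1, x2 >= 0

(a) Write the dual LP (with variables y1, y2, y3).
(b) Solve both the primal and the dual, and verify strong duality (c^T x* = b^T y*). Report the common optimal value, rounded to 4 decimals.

The standard primal-dual pair for 'max c^T x s.t. A x <= b, x >= 0' is:
  Dual:  min b^T y  s.t.  A^T y >= c,  y >= 0.

So the dual LP is:
  minimize  9y1 + 5y2 + 23y3
  subject to:
    y1 + 3y3 >= 6
    y2 + 2y3 >= 1
    y1, y2, y3 >= 0

Solving the primal: x* = (7.6667, 0).
  primal value c^T x* = 46.
Solving the dual: y* = (0, 0, 2).
  dual value b^T y* = 46.
Strong duality: c^T x* = b^T y*. Confirmed.

46


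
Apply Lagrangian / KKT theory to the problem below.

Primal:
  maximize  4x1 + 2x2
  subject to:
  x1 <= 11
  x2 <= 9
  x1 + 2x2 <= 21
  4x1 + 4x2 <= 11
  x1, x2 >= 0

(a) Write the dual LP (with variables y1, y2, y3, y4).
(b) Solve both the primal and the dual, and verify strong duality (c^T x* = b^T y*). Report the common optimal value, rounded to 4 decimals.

The standard primal-dual pair for 'max c^T x s.t. A x <= b, x >= 0' is:
  Dual:  min b^T y  s.t.  A^T y >= c,  y >= 0.

So the dual LP is:
  minimize  11y1 + 9y2 + 21y3 + 11y4
  subject to:
    y1 + y3 + 4y4 >= 4
    y2 + 2y3 + 4y4 >= 2
    y1, y2, y3, y4 >= 0

Solving the primal: x* = (2.75, 0).
  primal value c^T x* = 11.
Solving the dual: y* = (0, 0, 0, 1).
  dual value b^T y* = 11.
Strong duality: c^T x* = b^T y*. Confirmed.

11


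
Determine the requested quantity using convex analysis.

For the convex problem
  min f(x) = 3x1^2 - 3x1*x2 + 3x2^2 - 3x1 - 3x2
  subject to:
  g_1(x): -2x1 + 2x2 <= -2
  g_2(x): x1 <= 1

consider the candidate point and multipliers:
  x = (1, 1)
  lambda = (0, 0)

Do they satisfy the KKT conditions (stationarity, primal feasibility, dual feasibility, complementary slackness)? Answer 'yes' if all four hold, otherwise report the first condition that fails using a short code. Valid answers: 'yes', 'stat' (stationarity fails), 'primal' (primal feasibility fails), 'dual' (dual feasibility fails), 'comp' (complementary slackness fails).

Gradient of f: grad f(x) = Q x + c = (0, 0)
Constraint values g_i(x) = a_i^T x - b_i:
  g_1((1, 1)) = 2
  g_2((1, 1)) = 0
Stationarity residual: grad f(x) + sum_i lambda_i a_i = (0, 0)
  -> stationarity OK
Primal feasibility (all g_i <= 0): FAILS
Dual feasibility (all lambda_i >= 0): OK
Complementary slackness (lambda_i * g_i(x) = 0 for all i): OK

Verdict: the first failing condition is primal_feasibility -> primal.

primal


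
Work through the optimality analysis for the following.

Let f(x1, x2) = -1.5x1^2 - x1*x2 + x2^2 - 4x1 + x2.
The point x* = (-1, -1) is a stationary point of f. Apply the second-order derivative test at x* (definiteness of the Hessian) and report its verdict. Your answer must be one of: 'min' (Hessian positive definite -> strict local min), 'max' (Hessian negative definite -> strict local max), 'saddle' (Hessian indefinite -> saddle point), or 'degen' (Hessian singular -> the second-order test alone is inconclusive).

Compute the Hessian H = grad^2 f:
  H = [[-3, -1], [-1, 2]]
Verify stationarity: grad f(x*) = H x* + g = (0, 0).
Eigenvalues of H: -3.1926, 2.1926.
Eigenvalues have mixed signs, so H is indefinite -> x* is a saddle point.

saddle


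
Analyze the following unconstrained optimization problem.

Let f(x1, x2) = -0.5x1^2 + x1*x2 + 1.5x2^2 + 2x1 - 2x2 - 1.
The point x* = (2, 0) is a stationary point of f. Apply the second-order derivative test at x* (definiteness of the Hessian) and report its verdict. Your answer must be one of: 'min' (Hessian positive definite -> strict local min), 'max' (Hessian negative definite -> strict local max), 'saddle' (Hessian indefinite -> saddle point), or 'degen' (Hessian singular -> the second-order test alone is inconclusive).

Compute the Hessian H = grad^2 f:
  H = [[-1, 1], [1, 3]]
Verify stationarity: grad f(x*) = H x* + g = (0, 0).
Eigenvalues of H: -1.2361, 3.2361.
Eigenvalues have mixed signs, so H is indefinite -> x* is a saddle point.

saddle


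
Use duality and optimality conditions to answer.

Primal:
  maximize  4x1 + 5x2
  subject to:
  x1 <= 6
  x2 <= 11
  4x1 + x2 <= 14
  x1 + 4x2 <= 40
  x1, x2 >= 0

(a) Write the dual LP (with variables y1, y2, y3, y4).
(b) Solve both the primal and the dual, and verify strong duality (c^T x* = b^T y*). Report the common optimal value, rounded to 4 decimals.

The standard primal-dual pair for 'max c^T x s.t. A x <= b, x >= 0' is:
  Dual:  min b^T y  s.t.  A^T y >= c,  y >= 0.

So the dual LP is:
  minimize  6y1 + 11y2 + 14y3 + 40y4
  subject to:
    y1 + 4y3 + y4 >= 4
    y2 + y3 + 4y4 >= 5
    y1, y2, y3, y4 >= 0

Solving the primal: x* = (1.0667, 9.7333).
  primal value c^T x* = 52.9333.
Solving the dual: y* = (0, 0, 0.7333, 1.0667).
  dual value b^T y* = 52.9333.
Strong duality: c^T x* = b^T y*. Confirmed.

52.9333


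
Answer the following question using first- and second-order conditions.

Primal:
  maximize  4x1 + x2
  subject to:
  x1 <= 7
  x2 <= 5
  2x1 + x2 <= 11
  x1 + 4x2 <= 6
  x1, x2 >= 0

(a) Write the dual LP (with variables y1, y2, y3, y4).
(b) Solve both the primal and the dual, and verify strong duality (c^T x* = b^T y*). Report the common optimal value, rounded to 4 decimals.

The standard primal-dual pair for 'max c^T x s.t. A x <= b, x >= 0' is:
  Dual:  min b^T y  s.t.  A^T y >= c,  y >= 0.

So the dual LP is:
  minimize  7y1 + 5y2 + 11y3 + 6y4
  subject to:
    y1 + 2y3 + y4 >= 4
    y2 + y3 + 4y4 >= 1
    y1, y2, y3, y4 >= 0

Solving the primal: x* = (5.5, 0).
  primal value c^T x* = 22.
Solving the dual: y* = (0, 0, 2, 0).
  dual value b^T y* = 22.
Strong duality: c^T x* = b^T y*. Confirmed.

22


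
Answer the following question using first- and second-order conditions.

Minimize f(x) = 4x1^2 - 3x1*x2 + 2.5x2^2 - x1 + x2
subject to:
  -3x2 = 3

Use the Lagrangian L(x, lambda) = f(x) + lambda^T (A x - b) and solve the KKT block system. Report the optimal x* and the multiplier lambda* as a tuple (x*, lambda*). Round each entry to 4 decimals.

Form the Lagrangian:
  L(x, lambda) = (1/2) x^T Q x + c^T x + lambda^T (A x - b)
Stationarity (grad_x L = 0): Q x + c + A^T lambda = 0.
Primal feasibility: A x = b.

This gives the KKT block system:
  [ Q   A^T ] [ x     ]   [-c ]
  [ A    0  ] [ lambda ] = [ b ]

Solving the linear system:
  x*      = (-0.25, -1)
  lambda* = (-1.0833)
  f(x*)   = 1.25

x* = (-0.25, -1), lambda* = (-1.0833)


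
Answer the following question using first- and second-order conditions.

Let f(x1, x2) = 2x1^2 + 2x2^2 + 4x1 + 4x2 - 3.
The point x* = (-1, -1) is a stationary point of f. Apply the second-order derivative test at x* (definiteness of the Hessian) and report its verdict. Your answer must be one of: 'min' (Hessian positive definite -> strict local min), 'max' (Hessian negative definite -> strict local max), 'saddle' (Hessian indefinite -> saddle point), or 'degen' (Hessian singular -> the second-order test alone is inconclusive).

Compute the Hessian H = grad^2 f:
  H = [[4, 0], [0, 4]]
Verify stationarity: grad f(x*) = H x* + g = (0, 0).
Eigenvalues of H: 4, 4.
Both eigenvalues > 0, so H is positive definite -> x* is a strict local min.

min


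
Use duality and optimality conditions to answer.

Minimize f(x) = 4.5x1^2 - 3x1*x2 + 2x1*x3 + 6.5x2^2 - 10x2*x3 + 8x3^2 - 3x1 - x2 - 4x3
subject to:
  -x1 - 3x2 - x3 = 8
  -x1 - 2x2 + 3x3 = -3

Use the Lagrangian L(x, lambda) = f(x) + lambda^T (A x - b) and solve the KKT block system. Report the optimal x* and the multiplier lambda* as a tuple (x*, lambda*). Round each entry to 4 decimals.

Form the Lagrangian:
  L(x, lambda) = (1/2) x^T Q x + c^T x + lambda^T (A x - b)
Stationarity (grad_x L = 0): Q x + c + A^T lambda = 0.
Primal feasibility: A x = b.

This gives the KKT block system:
  [ Q   A^T ] [ x     ]   [-c ]
  [ A    0  ] [ lambda ] = [ b ]

Solving the linear system:
  x*      = (0.1869, -1.9771, -2.2557)
  lambda* = (-4.9101, 5.0123)
  f(x*)   = 32.3783

x* = (0.1869, -1.9771, -2.2557), lambda* = (-4.9101, 5.0123)


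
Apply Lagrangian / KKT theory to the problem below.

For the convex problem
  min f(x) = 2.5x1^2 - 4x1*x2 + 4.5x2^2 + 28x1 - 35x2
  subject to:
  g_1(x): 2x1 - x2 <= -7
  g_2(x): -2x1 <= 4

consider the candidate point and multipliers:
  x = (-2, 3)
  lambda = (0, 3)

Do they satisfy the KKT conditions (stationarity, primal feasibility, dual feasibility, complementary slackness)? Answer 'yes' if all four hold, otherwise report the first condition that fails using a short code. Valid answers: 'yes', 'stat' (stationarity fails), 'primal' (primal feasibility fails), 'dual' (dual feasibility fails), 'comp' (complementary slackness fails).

Gradient of f: grad f(x) = Q x + c = (6, 0)
Constraint values g_i(x) = a_i^T x - b_i:
  g_1((-2, 3)) = 0
  g_2((-2, 3)) = 0
Stationarity residual: grad f(x) + sum_i lambda_i a_i = (0, 0)
  -> stationarity OK
Primal feasibility (all g_i <= 0): OK
Dual feasibility (all lambda_i >= 0): OK
Complementary slackness (lambda_i * g_i(x) = 0 for all i): OK

Verdict: yes, KKT holds.

yes


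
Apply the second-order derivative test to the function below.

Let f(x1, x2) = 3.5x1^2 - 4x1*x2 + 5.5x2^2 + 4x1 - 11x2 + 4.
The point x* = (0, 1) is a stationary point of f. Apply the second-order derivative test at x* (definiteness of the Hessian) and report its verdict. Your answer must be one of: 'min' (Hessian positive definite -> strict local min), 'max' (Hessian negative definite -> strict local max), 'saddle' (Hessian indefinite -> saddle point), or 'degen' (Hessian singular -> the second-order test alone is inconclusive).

Compute the Hessian H = grad^2 f:
  H = [[7, -4], [-4, 11]]
Verify stationarity: grad f(x*) = H x* + g = (0, 0).
Eigenvalues of H: 4.5279, 13.4721.
Both eigenvalues > 0, so H is positive definite -> x* is a strict local min.

min


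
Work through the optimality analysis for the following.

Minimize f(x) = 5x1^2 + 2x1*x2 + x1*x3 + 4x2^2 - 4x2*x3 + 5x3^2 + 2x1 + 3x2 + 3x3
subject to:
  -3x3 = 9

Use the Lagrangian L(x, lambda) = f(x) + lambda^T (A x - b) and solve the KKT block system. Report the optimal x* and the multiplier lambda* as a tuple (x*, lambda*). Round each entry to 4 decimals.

Form the Lagrangian:
  L(x, lambda) = (1/2) x^T Q x + c^T x + lambda^T (A x - b)
Stationarity (grad_x L = 0): Q x + c + A^T lambda = 0.
Primal feasibility: A x = b.

This gives the KKT block system:
  [ Q   A^T ] [ x     ]   [-c ]
  [ A    0  ] [ lambda ] = [ b ]

Solving the linear system:
  x*      = (0.5, -2, -3)
  lambda* = (-6.1667)
  f(x*)   = 20.75

x* = (0.5, -2, -3), lambda* = (-6.1667)


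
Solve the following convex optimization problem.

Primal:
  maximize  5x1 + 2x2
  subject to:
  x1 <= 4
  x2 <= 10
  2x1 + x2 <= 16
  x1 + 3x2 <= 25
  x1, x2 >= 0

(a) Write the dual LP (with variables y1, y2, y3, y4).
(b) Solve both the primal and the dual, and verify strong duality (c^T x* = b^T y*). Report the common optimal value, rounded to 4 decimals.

The standard primal-dual pair for 'max c^T x s.t. A x <= b, x >= 0' is:
  Dual:  min b^T y  s.t.  A^T y >= c,  y >= 0.

So the dual LP is:
  minimize  4y1 + 10y2 + 16y3 + 25y4
  subject to:
    y1 + 2y3 + y4 >= 5
    y2 + y3 + 3y4 >= 2
    y1, y2, y3, y4 >= 0

Solving the primal: x* = (4, 7).
  primal value c^T x* = 34.
Solving the dual: y* = (4.3333, 0, 0, 0.6667).
  dual value b^T y* = 34.
Strong duality: c^T x* = b^T y*. Confirmed.

34


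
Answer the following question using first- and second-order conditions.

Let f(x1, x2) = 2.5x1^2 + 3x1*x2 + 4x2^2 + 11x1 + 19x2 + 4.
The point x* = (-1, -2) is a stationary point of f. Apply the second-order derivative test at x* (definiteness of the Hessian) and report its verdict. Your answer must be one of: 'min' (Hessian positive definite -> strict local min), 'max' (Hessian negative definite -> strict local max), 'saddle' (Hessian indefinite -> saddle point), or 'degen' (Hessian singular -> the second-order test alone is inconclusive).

Compute the Hessian H = grad^2 f:
  H = [[5, 3], [3, 8]]
Verify stationarity: grad f(x*) = H x* + g = (0, 0).
Eigenvalues of H: 3.1459, 9.8541.
Both eigenvalues > 0, so H is positive definite -> x* is a strict local min.

min


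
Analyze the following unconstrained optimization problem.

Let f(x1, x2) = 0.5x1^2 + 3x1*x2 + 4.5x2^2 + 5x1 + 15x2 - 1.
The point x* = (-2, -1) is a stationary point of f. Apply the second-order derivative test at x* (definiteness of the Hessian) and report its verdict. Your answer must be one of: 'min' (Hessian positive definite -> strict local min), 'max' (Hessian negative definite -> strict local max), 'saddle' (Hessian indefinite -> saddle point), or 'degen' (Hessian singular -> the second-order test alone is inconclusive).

Compute the Hessian H = grad^2 f:
  H = [[1, 3], [3, 9]]
Verify stationarity: grad f(x*) = H x* + g = (0, 0).
Eigenvalues of H: 0, 10.
H has a zero eigenvalue (singular; positive semidefinite but not definite), so H is neither positive definite, negative definite, nor indefinite. The second-order test alone is inconclusive -> degen.
(Indeed, f is constant along the null direction of H through x*, so x* is not a strict local extremum.)

degen


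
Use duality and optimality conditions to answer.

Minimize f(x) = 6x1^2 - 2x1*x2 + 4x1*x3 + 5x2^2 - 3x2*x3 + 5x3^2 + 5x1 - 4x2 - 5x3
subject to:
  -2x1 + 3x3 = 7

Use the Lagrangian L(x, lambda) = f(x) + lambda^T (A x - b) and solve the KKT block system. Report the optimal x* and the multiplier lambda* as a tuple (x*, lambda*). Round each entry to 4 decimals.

Form the Lagrangian:
  L(x, lambda) = (1/2) x^T Q x + c^T x + lambda^T (A x - b)
Stationarity (grad_x L = 0): Q x + c + A^T lambda = 0.
Primal feasibility: A x = b.

This gives the KKT block system:
  [ Q   A^T ] [ x     ]   [-c ]
  [ A    0  ] [ lambda ] = [ b ]

Solving the linear system:
  x*      = (-1.098, 0.6608, 1.6013)
  lambda* = (-1.5463)
  f(x*)   = -2.658

x* = (-1.098, 0.6608, 1.6013), lambda* = (-1.5463)


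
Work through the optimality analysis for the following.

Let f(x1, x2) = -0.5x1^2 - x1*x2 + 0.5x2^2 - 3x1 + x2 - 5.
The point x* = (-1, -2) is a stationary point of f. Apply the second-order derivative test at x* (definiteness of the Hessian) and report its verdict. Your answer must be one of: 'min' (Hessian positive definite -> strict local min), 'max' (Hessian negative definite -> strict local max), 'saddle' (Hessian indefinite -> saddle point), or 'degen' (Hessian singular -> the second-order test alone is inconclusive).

Compute the Hessian H = grad^2 f:
  H = [[-1, -1], [-1, 1]]
Verify stationarity: grad f(x*) = H x* + g = (0, 0).
Eigenvalues of H: -1.4142, 1.4142.
Eigenvalues have mixed signs, so H is indefinite -> x* is a saddle point.

saddle


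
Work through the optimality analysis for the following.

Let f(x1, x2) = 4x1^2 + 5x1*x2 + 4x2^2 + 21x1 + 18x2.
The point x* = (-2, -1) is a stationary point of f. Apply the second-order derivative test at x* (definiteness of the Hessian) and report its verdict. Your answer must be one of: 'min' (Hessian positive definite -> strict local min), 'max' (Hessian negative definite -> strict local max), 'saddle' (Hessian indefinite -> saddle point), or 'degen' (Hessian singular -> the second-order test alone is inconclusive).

Compute the Hessian H = grad^2 f:
  H = [[8, 5], [5, 8]]
Verify stationarity: grad f(x*) = H x* + g = (0, 0).
Eigenvalues of H: 3, 13.
Both eigenvalues > 0, so H is positive definite -> x* is a strict local min.

min


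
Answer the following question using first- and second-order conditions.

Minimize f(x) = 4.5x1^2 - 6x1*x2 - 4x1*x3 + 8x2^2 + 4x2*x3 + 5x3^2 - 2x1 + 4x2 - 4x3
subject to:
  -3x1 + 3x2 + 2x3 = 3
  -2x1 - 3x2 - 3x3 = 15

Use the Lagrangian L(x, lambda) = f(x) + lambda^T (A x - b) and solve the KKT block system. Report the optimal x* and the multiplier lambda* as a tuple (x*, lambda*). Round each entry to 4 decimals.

Form the Lagrangian:
  L(x, lambda) = (1/2) x^T Q x + c^T x + lambda^T (A x - b)
Stationarity (grad_x L = 0): Q x + c + A^T lambda = 0.
Primal feasibility: A x = b.

This gives the KKT block system:
  [ Q   A^T ] [ x     ]   [-c ]
  [ A    0  ] [ lambda ] = [ b ]

Solving the linear system:
  x*      = (-3.3644, -1.5792, -1.1779)
  lambda* = (-2.8465, -4.777)
  f(x*)   = 42.6587

x* = (-3.3644, -1.5792, -1.1779), lambda* = (-2.8465, -4.777)


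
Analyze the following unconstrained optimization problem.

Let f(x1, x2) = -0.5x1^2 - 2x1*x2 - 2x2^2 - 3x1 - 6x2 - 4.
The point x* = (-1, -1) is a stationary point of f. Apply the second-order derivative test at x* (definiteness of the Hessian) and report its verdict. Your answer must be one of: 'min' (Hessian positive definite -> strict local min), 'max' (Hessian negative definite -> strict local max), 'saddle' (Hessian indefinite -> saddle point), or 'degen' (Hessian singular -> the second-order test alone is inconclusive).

Compute the Hessian H = grad^2 f:
  H = [[-1, -2], [-2, -4]]
Verify stationarity: grad f(x*) = H x* + g = (0, 0).
Eigenvalues of H: -5, 0.
H has a zero eigenvalue (singular; negative semidefinite but not definite), so H is neither positive definite, negative definite, nor indefinite. The second-order test alone is inconclusive -> degen.
(Indeed, f is constant along the null direction of H through x*, so x* is not a strict local extremum.)

degen


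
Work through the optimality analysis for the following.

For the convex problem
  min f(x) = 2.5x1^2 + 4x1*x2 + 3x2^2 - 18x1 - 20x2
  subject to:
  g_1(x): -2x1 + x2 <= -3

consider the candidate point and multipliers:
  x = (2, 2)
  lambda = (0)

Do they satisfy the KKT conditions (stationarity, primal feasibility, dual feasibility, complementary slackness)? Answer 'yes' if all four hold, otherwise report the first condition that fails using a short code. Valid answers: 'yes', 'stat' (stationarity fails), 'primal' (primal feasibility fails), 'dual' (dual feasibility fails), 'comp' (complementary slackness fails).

Gradient of f: grad f(x) = Q x + c = (0, 0)
Constraint values g_i(x) = a_i^T x - b_i:
  g_1((2, 2)) = 1
Stationarity residual: grad f(x) + sum_i lambda_i a_i = (0, 0)
  -> stationarity OK
Primal feasibility (all g_i <= 0): FAILS
Dual feasibility (all lambda_i >= 0): OK
Complementary slackness (lambda_i * g_i(x) = 0 for all i): OK

Verdict: the first failing condition is primal_feasibility -> primal.

primal


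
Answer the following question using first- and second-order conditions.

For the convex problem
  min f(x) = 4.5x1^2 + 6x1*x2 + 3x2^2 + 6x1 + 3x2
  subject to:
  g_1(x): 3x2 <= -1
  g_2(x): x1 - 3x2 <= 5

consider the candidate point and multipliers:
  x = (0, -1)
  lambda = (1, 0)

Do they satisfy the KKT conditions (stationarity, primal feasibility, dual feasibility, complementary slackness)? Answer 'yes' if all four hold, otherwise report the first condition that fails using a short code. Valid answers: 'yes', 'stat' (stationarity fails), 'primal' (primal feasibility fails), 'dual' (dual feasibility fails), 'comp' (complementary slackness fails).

Gradient of f: grad f(x) = Q x + c = (0, -3)
Constraint values g_i(x) = a_i^T x - b_i:
  g_1((0, -1)) = -2
  g_2((0, -1)) = -2
Stationarity residual: grad f(x) + sum_i lambda_i a_i = (0, 0)
  -> stationarity OK
Primal feasibility (all g_i <= 0): OK
Dual feasibility (all lambda_i >= 0): OK
Complementary slackness (lambda_i * g_i(x) = 0 for all i): FAILS

Verdict: the first failing condition is complementary_slackness -> comp.

comp


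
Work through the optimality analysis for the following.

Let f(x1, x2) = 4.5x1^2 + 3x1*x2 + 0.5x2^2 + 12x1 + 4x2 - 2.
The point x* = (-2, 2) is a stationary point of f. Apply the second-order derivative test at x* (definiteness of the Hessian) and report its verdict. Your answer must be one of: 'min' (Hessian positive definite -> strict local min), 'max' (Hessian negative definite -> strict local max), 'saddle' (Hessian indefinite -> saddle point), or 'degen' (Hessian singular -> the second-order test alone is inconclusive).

Compute the Hessian H = grad^2 f:
  H = [[9, 3], [3, 1]]
Verify stationarity: grad f(x*) = H x* + g = (0, 0).
Eigenvalues of H: 0, 10.
H has a zero eigenvalue (singular; positive semidefinite but not definite), so H is neither positive definite, negative definite, nor indefinite. The second-order test alone is inconclusive -> degen.
(Indeed, f is constant along the null direction of H through x*, so x* is not a strict local extremum.)

degen


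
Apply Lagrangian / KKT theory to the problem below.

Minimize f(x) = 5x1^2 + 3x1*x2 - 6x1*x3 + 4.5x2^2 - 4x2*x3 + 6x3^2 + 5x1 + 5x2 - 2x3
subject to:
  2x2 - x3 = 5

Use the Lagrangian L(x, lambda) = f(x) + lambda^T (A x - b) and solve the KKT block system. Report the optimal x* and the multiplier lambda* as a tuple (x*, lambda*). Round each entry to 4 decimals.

Form the Lagrangian:
  L(x, lambda) = (1/2) x^T Q x + c^T x + lambda^T (A x - b)
Stationarity (grad_x L = 0): Q x + c + A^T lambda = 0.
Primal feasibility: A x = b.

This gives the KKT block system:
  [ Q   A^T ] [ x     ]   [-c ]
  [ A    0  ] [ lambda ] = [ b ]

Solving the linear system:
  x*      = (-1.6535, 2.0517, -0.8967)
  lambda* = (-11.0456)
  f(x*)   = 29.5061

x* = (-1.6535, 2.0517, -0.8967), lambda* = (-11.0456)


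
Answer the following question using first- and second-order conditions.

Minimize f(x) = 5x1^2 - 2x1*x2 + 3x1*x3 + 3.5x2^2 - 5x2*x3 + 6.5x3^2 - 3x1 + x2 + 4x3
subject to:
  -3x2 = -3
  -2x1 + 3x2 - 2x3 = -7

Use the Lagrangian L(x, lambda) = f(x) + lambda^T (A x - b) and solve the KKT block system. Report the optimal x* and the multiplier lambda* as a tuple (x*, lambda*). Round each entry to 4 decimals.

Form the Lagrangian:
  L(x, lambda) = (1/2) x^T Q x + c^T x + lambda^T (A x - b)
Stationarity (grad_x L = 0): Q x + c + A^T lambda = 0.
Primal feasibility: A x = b.

This gives the KKT block system:
  [ Q   A^T ] [ x     ]   [-c ]
  [ A    0  ] [ lambda ] = [ b ]

Solving the linear system:
  x*      = (3.1765, 1, 1.8235)
  lambda* = (13.6275, 16.1176)
  f(x*)   = 76.2353

x* = (3.1765, 1, 1.8235), lambda* = (13.6275, 16.1176)


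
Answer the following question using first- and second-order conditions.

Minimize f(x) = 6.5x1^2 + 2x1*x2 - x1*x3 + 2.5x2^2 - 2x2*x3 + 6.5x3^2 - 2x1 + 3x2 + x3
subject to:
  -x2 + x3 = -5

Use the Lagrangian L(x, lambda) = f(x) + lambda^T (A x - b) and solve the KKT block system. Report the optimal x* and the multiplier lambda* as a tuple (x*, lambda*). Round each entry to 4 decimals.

Form the Lagrangian:
  L(x, lambda) = (1/2) x^T Q x + c^T x + lambda^T (A x - b)
Stationarity (grad_x L = 0): Q x + c + A^T lambda = 0.
Primal feasibility: A x = b.

This gives the KKT block system:
  [ Q   A^T ] [ x     ]   [-c ]
  [ A    0  ] [ lambda ] = [ b ]

Solving the linear system:
  x*      = (-0.5138, 3.6796, -1.3204)
  lambda* = (23.011)
  f(x*)   = 62.9006

x* = (-0.5138, 3.6796, -1.3204), lambda* = (23.011)


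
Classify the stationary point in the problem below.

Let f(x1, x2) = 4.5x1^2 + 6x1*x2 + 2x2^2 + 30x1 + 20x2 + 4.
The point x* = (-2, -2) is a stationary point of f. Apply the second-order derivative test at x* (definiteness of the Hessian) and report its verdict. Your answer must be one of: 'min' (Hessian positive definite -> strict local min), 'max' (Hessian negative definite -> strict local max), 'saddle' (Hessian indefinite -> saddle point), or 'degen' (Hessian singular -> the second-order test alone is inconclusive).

Compute the Hessian H = grad^2 f:
  H = [[9, 6], [6, 4]]
Verify stationarity: grad f(x*) = H x* + g = (0, 0).
Eigenvalues of H: 0, 13.
H has a zero eigenvalue (singular; positive semidefinite but not definite), so H is neither positive definite, negative definite, nor indefinite. The second-order test alone is inconclusive -> degen.
(Indeed, f is constant along the null direction of H through x*, so x* is not a strict local extremum.)

degen


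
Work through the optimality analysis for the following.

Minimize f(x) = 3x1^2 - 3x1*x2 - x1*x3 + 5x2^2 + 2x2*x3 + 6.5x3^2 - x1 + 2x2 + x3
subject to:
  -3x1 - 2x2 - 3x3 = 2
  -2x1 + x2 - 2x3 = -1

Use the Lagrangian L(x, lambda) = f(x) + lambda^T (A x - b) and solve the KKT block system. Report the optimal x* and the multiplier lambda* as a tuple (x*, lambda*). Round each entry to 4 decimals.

Form the Lagrangian:
  L(x, lambda) = (1/2) x^T Q x + c^T x + lambda^T (A x - b)
Stationarity (grad_x L = 0): Q x + c + A^T lambda = 0.
Primal feasibility: A x = b.

This gives the KKT block system:
  [ Q   A^T ] [ x     ]   [-c ]
  [ A    0  ] [ lambda ] = [ b ]

Solving the linear system:
  x*      = (-0.1429, -1, 0.1429)
  lambda* = (-1.9388, 3.4082)
  f(x*)   = 2.7857

x* = (-0.1429, -1, 0.1429), lambda* = (-1.9388, 3.4082)


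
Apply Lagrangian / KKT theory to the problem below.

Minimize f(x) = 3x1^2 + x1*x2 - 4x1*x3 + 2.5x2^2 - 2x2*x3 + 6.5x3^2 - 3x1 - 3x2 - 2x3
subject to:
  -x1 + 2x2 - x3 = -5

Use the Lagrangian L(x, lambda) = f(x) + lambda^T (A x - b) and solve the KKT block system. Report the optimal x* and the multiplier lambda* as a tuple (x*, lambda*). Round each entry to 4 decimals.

Form the Lagrangian:
  L(x, lambda) = (1/2) x^T Q x + c^T x + lambda^T (A x - b)
Stationarity (grad_x L = 0): Q x + c + A^T lambda = 0.
Primal feasibility: A x = b.

This gives the KKT block system:
  [ Q   A^T ] [ x     ]   [-c ]
  [ A    0  ] [ lambda ] = [ b ]

Solving the linear system:
  x*      = (1.9641, -1.0635, 0.9088)
  lambda* = (4.0856)
  f(x*)   = 7.9544

x* = (1.9641, -1.0635, 0.9088), lambda* = (4.0856)


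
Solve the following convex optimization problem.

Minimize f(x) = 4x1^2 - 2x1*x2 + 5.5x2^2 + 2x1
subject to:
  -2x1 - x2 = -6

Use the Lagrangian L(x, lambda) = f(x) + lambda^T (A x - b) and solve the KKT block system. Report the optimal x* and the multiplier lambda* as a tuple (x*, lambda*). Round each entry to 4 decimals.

Form the Lagrangian:
  L(x, lambda) = (1/2) x^T Q x + c^T x + lambda^T (A x - b)
Stationarity (grad_x L = 0): Q x + c + A^T lambda = 0.
Primal feasibility: A x = b.

This gives the KKT block system:
  [ Q   A^T ] [ x     ]   [-c ]
  [ A    0  ] [ lambda ] = [ b ]

Solving the linear system:
  x*      = (2.3667, 1.2667)
  lambda* = (9.2)
  f(x*)   = 29.9667

x* = (2.3667, 1.2667), lambda* = (9.2)


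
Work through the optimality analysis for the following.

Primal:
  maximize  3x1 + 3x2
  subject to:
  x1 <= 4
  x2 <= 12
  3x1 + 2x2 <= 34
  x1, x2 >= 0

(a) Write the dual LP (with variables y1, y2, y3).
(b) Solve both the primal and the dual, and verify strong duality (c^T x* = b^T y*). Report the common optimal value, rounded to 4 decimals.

The standard primal-dual pair for 'max c^T x s.t. A x <= b, x >= 0' is:
  Dual:  min b^T y  s.t.  A^T y >= c,  y >= 0.

So the dual LP is:
  minimize  4y1 + 12y2 + 34y3
  subject to:
    y1 + 3y3 >= 3
    y2 + 2y3 >= 3
    y1, y2, y3 >= 0

Solving the primal: x* = (3.3333, 12).
  primal value c^T x* = 46.
Solving the dual: y* = (0, 1, 1).
  dual value b^T y* = 46.
Strong duality: c^T x* = b^T y*. Confirmed.

46


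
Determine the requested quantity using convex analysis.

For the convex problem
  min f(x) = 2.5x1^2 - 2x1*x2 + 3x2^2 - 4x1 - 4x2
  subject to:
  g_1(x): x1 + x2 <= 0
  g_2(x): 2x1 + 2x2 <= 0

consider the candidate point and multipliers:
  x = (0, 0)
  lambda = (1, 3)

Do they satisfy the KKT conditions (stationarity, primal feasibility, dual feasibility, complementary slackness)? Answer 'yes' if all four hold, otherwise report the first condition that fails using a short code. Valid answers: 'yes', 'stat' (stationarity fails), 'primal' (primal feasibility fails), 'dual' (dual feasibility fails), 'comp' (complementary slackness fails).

Gradient of f: grad f(x) = Q x + c = (-4, -4)
Constraint values g_i(x) = a_i^T x - b_i:
  g_1((0, 0)) = 0
  g_2((0, 0)) = 0
Stationarity residual: grad f(x) + sum_i lambda_i a_i = (3, 3)
  -> stationarity FAILS
Primal feasibility (all g_i <= 0): OK
Dual feasibility (all lambda_i >= 0): OK
Complementary slackness (lambda_i * g_i(x) = 0 for all i): OK

Verdict: the first failing condition is stationarity -> stat.

stat


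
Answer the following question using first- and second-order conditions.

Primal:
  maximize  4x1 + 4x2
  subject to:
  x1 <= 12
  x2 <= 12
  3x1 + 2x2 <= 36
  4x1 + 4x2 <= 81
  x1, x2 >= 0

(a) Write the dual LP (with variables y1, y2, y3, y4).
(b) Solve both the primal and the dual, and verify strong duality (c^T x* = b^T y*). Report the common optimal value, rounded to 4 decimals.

The standard primal-dual pair for 'max c^T x s.t. A x <= b, x >= 0' is:
  Dual:  min b^T y  s.t.  A^T y >= c,  y >= 0.

So the dual LP is:
  minimize  12y1 + 12y2 + 36y3 + 81y4
  subject to:
    y1 + 3y3 + 4y4 >= 4
    y2 + 2y3 + 4y4 >= 4
    y1, y2, y3, y4 >= 0

Solving the primal: x* = (4, 12).
  primal value c^T x* = 64.
Solving the dual: y* = (0, 1.3333, 1.3333, 0).
  dual value b^T y* = 64.
Strong duality: c^T x* = b^T y*. Confirmed.

64


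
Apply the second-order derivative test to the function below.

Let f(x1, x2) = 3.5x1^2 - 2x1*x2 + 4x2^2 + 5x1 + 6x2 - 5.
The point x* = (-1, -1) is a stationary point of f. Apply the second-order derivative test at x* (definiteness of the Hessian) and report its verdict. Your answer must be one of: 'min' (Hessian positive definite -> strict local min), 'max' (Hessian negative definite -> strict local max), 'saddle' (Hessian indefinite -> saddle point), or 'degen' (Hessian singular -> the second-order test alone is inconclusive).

Compute the Hessian H = grad^2 f:
  H = [[7, -2], [-2, 8]]
Verify stationarity: grad f(x*) = H x* + g = (0, 0).
Eigenvalues of H: 5.4384, 9.5616.
Both eigenvalues > 0, so H is positive definite -> x* is a strict local min.

min


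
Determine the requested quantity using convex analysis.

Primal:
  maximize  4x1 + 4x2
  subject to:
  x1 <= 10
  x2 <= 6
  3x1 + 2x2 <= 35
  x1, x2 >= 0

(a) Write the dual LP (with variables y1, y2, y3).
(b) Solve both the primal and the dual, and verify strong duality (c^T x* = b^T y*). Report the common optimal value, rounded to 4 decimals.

The standard primal-dual pair for 'max c^T x s.t. A x <= b, x >= 0' is:
  Dual:  min b^T y  s.t.  A^T y >= c,  y >= 0.

So the dual LP is:
  minimize  10y1 + 6y2 + 35y3
  subject to:
    y1 + 3y3 >= 4
    y2 + 2y3 >= 4
    y1, y2, y3 >= 0

Solving the primal: x* = (7.6667, 6).
  primal value c^T x* = 54.6667.
Solving the dual: y* = (0, 1.3333, 1.3333).
  dual value b^T y* = 54.6667.
Strong duality: c^T x* = b^T y*. Confirmed.

54.6667


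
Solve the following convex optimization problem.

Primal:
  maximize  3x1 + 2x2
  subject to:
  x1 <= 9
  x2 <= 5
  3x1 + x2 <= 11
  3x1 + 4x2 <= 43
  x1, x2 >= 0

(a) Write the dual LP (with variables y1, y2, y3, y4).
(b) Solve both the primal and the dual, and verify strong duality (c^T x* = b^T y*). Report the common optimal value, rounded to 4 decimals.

The standard primal-dual pair for 'max c^T x s.t. A x <= b, x >= 0' is:
  Dual:  min b^T y  s.t.  A^T y >= c,  y >= 0.

So the dual LP is:
  minimize  9y1 + 5y2 + 11y3 + 43y4
  subject to:
    y1 + 3y3 + 3y4 >= 3
    y2 + y3 + 4y4 >= 2
    y1, y2, y3, y4 >= 0

Solving the primal: x* = (2, 5).
  primal value c^T x* = 16.
Solving the dual: y* = (0, 1, 1, 0).
  dual value b^T y* = 16.
Strong duality: c^T x* = b^T y*. Confirmed.

16


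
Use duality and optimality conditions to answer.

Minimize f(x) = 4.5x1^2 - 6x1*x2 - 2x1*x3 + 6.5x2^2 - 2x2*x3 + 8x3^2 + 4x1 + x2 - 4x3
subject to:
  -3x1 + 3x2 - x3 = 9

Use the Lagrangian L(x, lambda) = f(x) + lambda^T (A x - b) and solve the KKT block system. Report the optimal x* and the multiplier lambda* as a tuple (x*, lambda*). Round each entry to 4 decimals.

Form the Lagrangian:
  L(x, lambda) = (1/2) x^T Q x + c^T x + lambda^T (A x - b)
Stationarity (grad_x L = 0): Q x + c + A^T lambda = 0.
Primal feasibility: A x = b.

This gives the KKT block system:
  [ Q   A^T ] [ x     ]   [-c ]
  [ A    0  ] [ lambda ] = [ b ]

Solving the linear system:
  x*      = (-2.6807, 0.1579, -0.4842)
  lambda* = (-6.7018)
  f(x*)   = 25.8439

x* = (-2.6807, 0.1579, -0.4842), lambda* = (-6.7018)
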